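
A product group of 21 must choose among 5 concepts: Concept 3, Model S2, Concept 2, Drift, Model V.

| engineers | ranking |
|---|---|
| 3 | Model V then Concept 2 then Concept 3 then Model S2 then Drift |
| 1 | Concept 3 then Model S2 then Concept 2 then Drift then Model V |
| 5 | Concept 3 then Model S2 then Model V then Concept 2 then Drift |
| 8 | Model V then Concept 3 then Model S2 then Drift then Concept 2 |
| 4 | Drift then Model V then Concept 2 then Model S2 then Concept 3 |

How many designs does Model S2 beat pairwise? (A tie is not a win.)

2

Model S2 against each rival (21 engineers):
Model S2 vs Concept 3: Model S2 is ranked higher on 4 ballots, Concept 3 on 17. Concept 3 wins 17–4.
Model S2–Concept 2: Model S2 14–7.
Model S2 vs Drift: Model S2 wins 17–4.
Model S2 vs Model V: 6 to 15, Model V.
Model S2 beats Concept 2, Drift; loses to Concept 3, Model V — 2 pairwise wins.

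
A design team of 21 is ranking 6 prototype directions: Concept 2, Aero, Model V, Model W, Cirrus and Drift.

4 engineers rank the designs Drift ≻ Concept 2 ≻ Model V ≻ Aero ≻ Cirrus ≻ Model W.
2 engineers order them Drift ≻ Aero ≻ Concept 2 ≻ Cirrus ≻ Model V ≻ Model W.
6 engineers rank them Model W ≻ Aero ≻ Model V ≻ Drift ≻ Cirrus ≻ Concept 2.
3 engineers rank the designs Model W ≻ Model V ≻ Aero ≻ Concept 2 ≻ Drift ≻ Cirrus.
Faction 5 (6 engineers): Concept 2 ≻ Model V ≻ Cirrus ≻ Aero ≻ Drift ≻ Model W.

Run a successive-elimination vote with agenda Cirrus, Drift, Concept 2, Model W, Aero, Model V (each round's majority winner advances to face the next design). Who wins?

Model V

Round 1: Cirrus vs Drift — 6–15, Drift advances.
Round 2: Drift vs Concept 2 — 12–9, Drift advances.
Round 3: Drift vs Model W — 12–9, Drift advances.
Round 4: Drift vs Aero — 6–15, Aero advances.
Round 5: Aero vs Model V — 8–13, Model V advances.
The agenda winner is Model V.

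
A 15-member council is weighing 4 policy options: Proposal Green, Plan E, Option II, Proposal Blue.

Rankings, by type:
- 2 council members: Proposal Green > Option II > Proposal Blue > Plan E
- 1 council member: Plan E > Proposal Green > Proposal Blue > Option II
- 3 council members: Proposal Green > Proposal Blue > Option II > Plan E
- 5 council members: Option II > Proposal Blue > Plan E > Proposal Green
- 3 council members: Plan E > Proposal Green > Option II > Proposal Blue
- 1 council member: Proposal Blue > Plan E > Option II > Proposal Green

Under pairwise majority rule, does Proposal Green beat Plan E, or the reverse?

Plan E

Ballots ranking Proposal Green above Plan E: 2 + 3 = 5.
Ballots ranking Plan E above Proposal Green: 15 − 5 = 10.
Plan E wins the head-to-head 10–5.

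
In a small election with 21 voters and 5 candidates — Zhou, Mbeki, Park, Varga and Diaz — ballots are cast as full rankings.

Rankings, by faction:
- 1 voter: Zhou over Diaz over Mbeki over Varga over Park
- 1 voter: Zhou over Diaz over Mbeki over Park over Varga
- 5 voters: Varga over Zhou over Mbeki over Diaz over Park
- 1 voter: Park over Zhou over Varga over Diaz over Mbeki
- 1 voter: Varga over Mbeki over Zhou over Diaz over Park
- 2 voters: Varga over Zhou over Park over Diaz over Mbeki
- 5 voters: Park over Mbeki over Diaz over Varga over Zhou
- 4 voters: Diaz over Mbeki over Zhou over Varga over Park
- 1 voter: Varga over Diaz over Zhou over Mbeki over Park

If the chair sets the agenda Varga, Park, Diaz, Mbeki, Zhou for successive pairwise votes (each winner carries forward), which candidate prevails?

Zhou

Round 1: Varga vs Park — 14–7, Varga advances.
Round 2: Varga vs Diaz — 10–11, Diaz advances.
Round 3: Diaz vs Mbeki — 10–11, Mbeki advances.
Round 4: Mbeki vs Zhou — 10–11, Zhou advances.
Zhou survives the agenda.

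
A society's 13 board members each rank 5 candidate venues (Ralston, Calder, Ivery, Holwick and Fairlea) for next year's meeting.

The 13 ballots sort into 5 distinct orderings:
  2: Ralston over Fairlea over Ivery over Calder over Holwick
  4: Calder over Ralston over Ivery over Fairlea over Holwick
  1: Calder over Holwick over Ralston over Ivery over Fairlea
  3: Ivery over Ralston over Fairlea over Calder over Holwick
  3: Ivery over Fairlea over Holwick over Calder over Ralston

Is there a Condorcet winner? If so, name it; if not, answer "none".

Pairwise majorities:
Ralston–Calder: Calder 8–5.
Ralston vs Ivery: Ralston, 7–6.
Ralston vs Holwick: Ralston wins 9–4.
Ralston vs Fairlea: Ralston wins 10–3.
Calder–Ivery: Ivery 8–5.
Calder vs Holwick: Calder wins 10–3.
Calder vs Fairlea: Fairlea, 8–5.
Ivery vs Holwick: Ivery, 12–1.
Ivery–Fairlea: Ivery 11–2.
Holwick vs Fairlea: Fairlea, 12–1.
Each city drops at least one matchup (Ralston loses to Calder; Calder loses to Ivery; Ivery loses to Ralston; Holwick loses to Ralston; Fairlea loses to Ralston); the cycle Ralston > Ivery > Calder > Ralston rules out a Condorcet winner.

none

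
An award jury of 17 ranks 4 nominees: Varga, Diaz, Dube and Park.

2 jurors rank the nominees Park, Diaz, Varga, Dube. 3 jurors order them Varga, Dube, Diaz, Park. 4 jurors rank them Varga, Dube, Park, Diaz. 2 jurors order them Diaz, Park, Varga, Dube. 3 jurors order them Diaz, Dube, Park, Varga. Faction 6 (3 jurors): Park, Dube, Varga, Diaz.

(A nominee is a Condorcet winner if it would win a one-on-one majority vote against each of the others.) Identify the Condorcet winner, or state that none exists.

none

Head-to-head results (17 jurors):
Varga–Diaz: Varga 10–7.
Varga vs Dube: Varga, 11–6.
Varga vs Park: Park, 10–7.
Diaz–Dube: Dube 10–7.
Diaz–Park: Park 9–8.
Dube vs Park: Dube wins 10–7.
Every nominee loses at least once (Varga loses to Park; Diaz loses to Varga; Dube loses to Varga; Park loses to Dube). The majority relation contains the cycle Varga beats Dube beats Park beats Varga, so there is no Condorcet winner.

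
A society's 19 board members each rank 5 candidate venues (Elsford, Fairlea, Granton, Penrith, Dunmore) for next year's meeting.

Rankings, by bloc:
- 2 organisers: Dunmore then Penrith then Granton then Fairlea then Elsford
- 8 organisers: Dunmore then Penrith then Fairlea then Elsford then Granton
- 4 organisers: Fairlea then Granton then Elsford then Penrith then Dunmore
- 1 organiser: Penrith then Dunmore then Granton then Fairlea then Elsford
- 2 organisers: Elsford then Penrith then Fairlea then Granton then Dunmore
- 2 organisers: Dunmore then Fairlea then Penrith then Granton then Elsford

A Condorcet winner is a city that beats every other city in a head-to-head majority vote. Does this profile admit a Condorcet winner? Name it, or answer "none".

Check each pair by majority over 19 ballots:
Elsford vs Fairlea: Fairlea, 17–2.
Elsford vs Granton: Elsford, 10–9.
Elsford vs Penrith: Penrith, 13–6.
Elsford vs Dunmore: Dunmore, 13–6.
Fairlea vs Granton: Fairlea preferred on 8+4+2+2 = 16 ballots; Fairlea wins 16–3.
Fairlea vs Penrith: Penrith wins 13–6.
Fairlea vs Dunmore: Dunmore wins 13–6.
Granton–Penrith: Penrith 15–4.
Granton vs Dunmore: Dunmore wins 13–6.
Penrith vs Dunmore: 7 to 12, Dunmore.
Dunmore defeats every rival head-to-head and is the Condorcet winner.

Dunmore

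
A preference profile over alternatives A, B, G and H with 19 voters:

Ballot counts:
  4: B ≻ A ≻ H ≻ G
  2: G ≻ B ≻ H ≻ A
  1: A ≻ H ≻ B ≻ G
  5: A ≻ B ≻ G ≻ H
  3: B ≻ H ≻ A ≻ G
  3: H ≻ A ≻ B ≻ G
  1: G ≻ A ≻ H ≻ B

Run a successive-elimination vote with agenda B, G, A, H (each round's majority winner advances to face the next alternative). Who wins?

Round 1: B vs G — 16–3, B advances.
Round 2: B vs A — 9–10, A advances.
Round 3: A vs H — 11–8, A advances.
A survives the agenda.

A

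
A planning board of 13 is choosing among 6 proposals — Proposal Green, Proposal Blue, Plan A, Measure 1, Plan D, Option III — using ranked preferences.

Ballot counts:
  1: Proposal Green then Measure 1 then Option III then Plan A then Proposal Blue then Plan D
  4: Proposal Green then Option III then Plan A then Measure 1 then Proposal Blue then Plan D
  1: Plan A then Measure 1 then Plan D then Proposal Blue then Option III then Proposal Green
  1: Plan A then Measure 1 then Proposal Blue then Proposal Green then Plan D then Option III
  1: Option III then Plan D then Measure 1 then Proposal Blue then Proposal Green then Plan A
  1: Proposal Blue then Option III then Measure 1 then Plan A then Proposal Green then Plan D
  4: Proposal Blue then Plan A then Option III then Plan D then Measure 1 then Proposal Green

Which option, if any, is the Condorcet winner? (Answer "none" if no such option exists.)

Head-to-head results (13 council members):
Proposal Green vs Proposal Blue: 1+4 = 5 for Proposal Green, 8 for Proposal Blue — Proposal Blue by 8–5.
Proposal Green vs Plan A: Plan A wins 7–6.
Proposal Green vs Measure 1: 5 to 8, Measure 1.
Proposal Green vs Plan D: Proposal Green wins 7–6.
Proposal Green vs Option III: 1+4+1 = 6 for Proposal Green, 7 for Option III — Option III by 7–6.
Proposal Blue vs Plan A: Plan A wins 7–6.
Proposal Blue vs Measure 1: Proposal Blue preferred on 1+4 = 5 ballots; Measure 1 wins 8–5.
Proposal Blue–Plan D: Proposal Blue 11–2.
Proposal Blue vs Option III: Proposal Blue, 7–6.
Plan A vs Measure 1: Plan A wins 10–3.
Plan A vs Plan D: 12 to 1, Plan A.
Plan A vs Option III: Option III wins 7–6.
Measure 1 vs Plan D: 1+4+1+1+1 = 8 for Measure 1, 5 for Plan D — Measure 1 by 8–5.
Measure 1 vs Option III: Measure 1 preferred on 1+1+1 = 3 ballots; Option III wins 10–3.
Plan D vs Option III: Plan D is ranked higher on 1+1 = 2 ballots, Option III on 11. Option III wins 11–2.
Each option drops at least one matchup (Proposal Green loses to Proposal Blue; Proposal Blue loses to Plan A; Plan A loses to Option III; Measure 1 loses to Plan A; Plan D loses to Proposal Green; Option III loses to Proposal Blue); the cycle Proposal Blue → Option III → Plan A → Proposal Blue rules out a Condorcet winner.

none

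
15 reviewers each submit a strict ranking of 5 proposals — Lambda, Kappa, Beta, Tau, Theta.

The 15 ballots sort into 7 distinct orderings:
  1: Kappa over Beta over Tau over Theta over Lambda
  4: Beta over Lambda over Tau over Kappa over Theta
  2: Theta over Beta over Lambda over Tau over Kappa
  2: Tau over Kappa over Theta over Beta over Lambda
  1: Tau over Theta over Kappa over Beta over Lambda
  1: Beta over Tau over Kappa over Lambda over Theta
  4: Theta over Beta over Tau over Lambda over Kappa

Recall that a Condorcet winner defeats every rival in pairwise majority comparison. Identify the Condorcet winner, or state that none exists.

none

Check each pair by majority over 15 ballots:
Lambda vs Kappa: Lambda preferred on 4+2+4 = 10 ballots; Lambda wins 10–5.
Lambda vs Beta: Lambda preferred on 0 ballots; Beta wins 15–0.
Lambda vs Tau: Lambda is ranked higher on 4+2 = 6 ballots, Tau on 9. Tau wins 9–6.
Lambda vs Theta: Lambda is ranked higher on 4+1 = 5 ballots, Theta on 10. Theta wins 10–5.
Kappa vs Beta: 4 to 11, Beta.
Kappa vs Tau: 1 to 14, Tau.
Kappa vs Theta: 1+4+2+1 = 8 for Kappa, 7 for Theta — Kappa by 8–7.
Beta vs Tau: 12 to 3, Beta.
Beta vs Theta: 1+4+1 = 6 for Beta, 9 for Theta — Theta by 9–6.
Tau vs Theta: 9 to 6, Tau.
No project is unbeaten: Lambda loses to Beta; Kappa loses to Lambda; Beta loses to Theta; Tau loses to Beta; Theta loses to Kappa. In particular Lambda beats Kappa beats Theta beats Lambda is a majority cycle — no Condorcet winner exists.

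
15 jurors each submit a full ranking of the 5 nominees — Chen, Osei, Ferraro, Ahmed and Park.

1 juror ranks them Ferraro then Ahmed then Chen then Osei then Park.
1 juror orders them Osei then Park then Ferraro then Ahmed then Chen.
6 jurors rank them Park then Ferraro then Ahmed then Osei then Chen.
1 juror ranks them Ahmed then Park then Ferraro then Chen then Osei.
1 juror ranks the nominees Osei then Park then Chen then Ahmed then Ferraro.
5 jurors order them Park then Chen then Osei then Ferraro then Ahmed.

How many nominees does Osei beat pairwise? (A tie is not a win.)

Osei against each rival (15 jurors):
Osei–Chen: Osei 8–7.
Osei vs Ferraro: Ferraro, 8–7.
Osei vs Ahmed: 7 to 8, Ahmed.
Osei vs Park: 1+1+1 = 3 for Osei, 12 for Park — Park by 12–3.
Osei beats Chen; loses to Ferraro, Ahmed, Park — 1 pairwise win.

1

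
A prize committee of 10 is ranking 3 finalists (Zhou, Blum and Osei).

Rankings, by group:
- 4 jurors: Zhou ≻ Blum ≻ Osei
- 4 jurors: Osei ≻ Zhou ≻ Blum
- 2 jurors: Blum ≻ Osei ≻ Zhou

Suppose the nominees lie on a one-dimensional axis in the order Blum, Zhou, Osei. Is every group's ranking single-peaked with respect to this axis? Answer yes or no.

Axis positions: Blum=1, Zhou=2, Osei=3.
Group 1 (peak Zhou at position 2): ranking walks positions 2-1-3, expanding outward from the peak — single-peaked.
Group 2 (peak Osei at position 3): ranking walks positions 3-2-1, expanding outward from the peak — single-peaked.
Group 3: ranking walks positions 1-3-2; Osei is ranked above Zhou even though Zhou lies between Osei and the peak Blum on the axis — preferences dip and rise again. Not single-peaked.
Group 3 violates single-peakedness, so the profile is not single-peaked on this axis.

no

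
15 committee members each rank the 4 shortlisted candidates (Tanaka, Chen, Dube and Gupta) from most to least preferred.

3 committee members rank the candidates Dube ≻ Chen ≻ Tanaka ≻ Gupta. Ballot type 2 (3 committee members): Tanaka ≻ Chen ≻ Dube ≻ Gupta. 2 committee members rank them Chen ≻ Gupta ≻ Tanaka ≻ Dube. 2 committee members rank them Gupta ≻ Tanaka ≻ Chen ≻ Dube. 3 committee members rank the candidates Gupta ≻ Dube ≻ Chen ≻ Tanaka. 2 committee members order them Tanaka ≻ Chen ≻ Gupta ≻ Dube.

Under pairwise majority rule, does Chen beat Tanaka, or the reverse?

Chen

Ballots ranking Chen above Tanaka: 3 + 2 + 3 = 8.
Ballots ranking Tanaka above Chen: 15 − 8 = 7.
Chen wins the head-to-head 8–7.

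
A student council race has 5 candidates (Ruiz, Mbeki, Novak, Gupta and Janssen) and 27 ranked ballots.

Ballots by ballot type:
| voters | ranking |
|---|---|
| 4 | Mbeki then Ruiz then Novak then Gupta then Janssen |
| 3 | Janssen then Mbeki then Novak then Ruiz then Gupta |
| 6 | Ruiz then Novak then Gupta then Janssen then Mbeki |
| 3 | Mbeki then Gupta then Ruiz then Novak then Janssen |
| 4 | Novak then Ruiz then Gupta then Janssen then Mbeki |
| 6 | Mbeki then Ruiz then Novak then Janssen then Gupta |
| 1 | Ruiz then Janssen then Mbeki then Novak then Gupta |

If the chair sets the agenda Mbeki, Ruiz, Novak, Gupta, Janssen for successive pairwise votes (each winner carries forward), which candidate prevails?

Round 1: Mbeki vs Ruiz — 16–11, Mbeki advances.
Round 2: Mbeki vs Novak — 17–10, Mbeki advances.
Round 3: Mbeki vs Gupta — 17–10, Mbeki advances.
Round 4: Mbeki vs Janssen — 13–14, Janssen advances.
Janssen survives the agenda.

Janssen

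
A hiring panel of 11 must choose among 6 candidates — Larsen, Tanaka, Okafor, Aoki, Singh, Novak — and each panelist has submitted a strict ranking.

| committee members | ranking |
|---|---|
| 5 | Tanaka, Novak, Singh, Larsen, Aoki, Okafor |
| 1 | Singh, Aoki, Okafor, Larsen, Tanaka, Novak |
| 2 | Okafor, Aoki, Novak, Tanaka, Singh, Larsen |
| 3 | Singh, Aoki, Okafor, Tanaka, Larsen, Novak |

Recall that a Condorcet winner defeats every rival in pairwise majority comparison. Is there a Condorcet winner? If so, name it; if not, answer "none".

Pairwise majorities:
Larsen vs Tanaka: Tanaka wins 10–1.
Larsen vs Okafor: Okafor, 6–5.
Larsen vs Aoki: Aoki wins 6–5.
Larsen vs Singh: Singh, 11–0.
Larsen–Novak: Novak 7–4.
Tanaka–Okafor: Okafor 6–5.
Tanaka vs Aoki: Aoki wins 6–5.
Tanaka vs Singh: Tanaka wins 7–4.
Tanaka–Novak: Tanaka 9–2.
Okafor vs Aoki: Aoki, 9–2.
Okafor vs Singh: Singh wins 9–2.
Okafor vs Novak: Okafor wins 6–5.
Aoki vs Singh: Singh, 9–2.
Aoki–Novak: Aoki 6–5.
Singh–Novak: Novak 7–4.
Every candidate loses at least once (Larsen loses to Tanaka; Tanaka loses to Okafor; Okafor loses to Aoki; Aoki loses to Singh; Singh loses to Tanaka; Novak loses to Tanaka). The majority relation contains the cycle Tanaka > Singh > Okafor > Tanaka, so there is no Condorcet winner.

none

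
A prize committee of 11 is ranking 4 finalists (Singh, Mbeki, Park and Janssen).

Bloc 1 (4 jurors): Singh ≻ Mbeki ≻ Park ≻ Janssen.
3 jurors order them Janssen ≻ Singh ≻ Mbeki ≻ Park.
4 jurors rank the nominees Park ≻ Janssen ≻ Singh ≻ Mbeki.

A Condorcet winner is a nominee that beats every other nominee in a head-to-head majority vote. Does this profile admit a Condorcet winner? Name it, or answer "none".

none

Pairwise majorities:
Singh vs Mbeki: Singh is ranked higher on 4+3+4 = 11 ballots, Mbeki on 0. Singh wins 11–0.
Singh vs Park: Singh, 7–4.
Singh–Janssen: Janssen 7–4.
Mbeki vs Park: 7 to 4, Mbeki.
Mbeki vs Janssen: Mbeki is ranked higher on 4 ballots, Janssen on 7. Janssen wins 7–4.
Park vs Janssen: 4+4 = 8 for Park, 3 for Janssen — Park by 8–3.
No nominee is unbeaten: Singh loses to Janssen; Mbeki loses to Singh; Park loses to Singh; Janssen loses to Park. In particular Singh > Park > Janssen > Singh is a majority cycle — no Condorcet winner exists.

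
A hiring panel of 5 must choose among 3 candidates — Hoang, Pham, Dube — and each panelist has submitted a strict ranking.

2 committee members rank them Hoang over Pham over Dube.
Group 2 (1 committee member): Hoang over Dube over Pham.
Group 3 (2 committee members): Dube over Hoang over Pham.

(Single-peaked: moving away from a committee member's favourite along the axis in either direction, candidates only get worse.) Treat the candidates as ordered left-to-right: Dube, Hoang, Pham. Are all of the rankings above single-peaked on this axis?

Axis positions: Dube=1, Hoang=2, Pham=3.
Group 1 (peak Hoang at position 2): ranking walks positions 2-3-1, expanding outward from the peak — single-peaked.
Group 2 (peak Hoang at position 2): ranking walks positions 2-1-3, expanding outward from the peak — single-peaked.
Group 3 (peak Dube at position 1): ranking walks positions 1-2-3, expanding outward from the peak — single-peaked.
Every ranking is single-peaked on this axis.

yes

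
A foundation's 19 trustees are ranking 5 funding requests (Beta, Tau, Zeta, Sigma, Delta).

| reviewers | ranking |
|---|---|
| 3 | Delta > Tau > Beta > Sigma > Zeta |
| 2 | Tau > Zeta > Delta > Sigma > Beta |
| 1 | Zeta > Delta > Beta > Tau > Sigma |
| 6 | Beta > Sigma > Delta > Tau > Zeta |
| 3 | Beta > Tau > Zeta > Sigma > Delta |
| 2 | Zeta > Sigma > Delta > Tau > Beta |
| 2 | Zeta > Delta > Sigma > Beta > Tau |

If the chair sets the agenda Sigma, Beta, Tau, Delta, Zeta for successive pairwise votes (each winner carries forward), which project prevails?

Round 1: Sigma vs Beta — 6–13, Beta advances.
Round 2: Beta vs Tau — 12–7, Beta advances.
Round 3: Beta vs Delta — 9–10, Delta advances.
Round 4: Delta vs Zeta — 9–10, Zeta advances.
The agenda winner is Zeta.

Zeta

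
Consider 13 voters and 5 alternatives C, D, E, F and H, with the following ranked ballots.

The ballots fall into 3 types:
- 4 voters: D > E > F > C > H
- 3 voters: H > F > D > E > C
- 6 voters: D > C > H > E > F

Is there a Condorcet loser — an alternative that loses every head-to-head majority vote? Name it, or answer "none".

Head-to-head results (13 voters):
C–D: D 13–0.
C vs E: C preferred on 6 ballots; E wins 7–6.
C vs F: 6 for C, 7 for F — F by 7–6.
C vs H: C, 10–3.
D vs E: 4+3+6 = 13 for D, 0 for E — D by 13–0.
D vs F: D wins 10–3.
D vs H: D wins 10–3.
E vs F: E wins 10–3.
E vs H: 4 for E, 9 for H — H by 9–4.
F vs H: H, 9–4.
Every alternative wins at least one matchup (C beats H; D beats C; E beats C; F beats C; H beats E), so there is no Condorcet loser.

none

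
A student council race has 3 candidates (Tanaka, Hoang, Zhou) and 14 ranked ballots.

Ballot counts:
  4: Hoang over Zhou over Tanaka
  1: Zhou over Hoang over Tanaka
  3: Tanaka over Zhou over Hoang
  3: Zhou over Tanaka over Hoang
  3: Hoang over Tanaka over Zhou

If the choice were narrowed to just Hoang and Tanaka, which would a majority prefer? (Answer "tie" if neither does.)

Ballots ranking Hoang above Tanaka: 4 + 1 + 3 = 8.
Ballots ranking Tanaka above Hoang: 14 − 8 = 6.
Hoang wins the head-to-head 8–6.

Hoang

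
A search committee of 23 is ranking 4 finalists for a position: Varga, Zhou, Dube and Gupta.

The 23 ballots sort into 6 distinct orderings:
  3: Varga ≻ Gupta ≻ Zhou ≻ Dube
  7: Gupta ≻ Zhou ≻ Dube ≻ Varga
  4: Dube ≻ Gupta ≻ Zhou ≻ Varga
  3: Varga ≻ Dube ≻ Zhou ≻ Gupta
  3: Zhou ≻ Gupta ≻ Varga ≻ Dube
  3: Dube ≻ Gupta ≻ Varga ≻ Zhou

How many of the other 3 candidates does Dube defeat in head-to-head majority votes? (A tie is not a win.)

1

Dube against each rival (23 committee members):
Dube vs Varga: Dube wins 14–9.
Dube vs Zhou: 10 to 13, Zhou.
Dube vs Gupta: Dube preferred on 4+3+3 = 10 ballots; Gupta wins 13–10.
Dube beats Varga; loses to Zhou, Gupta — 1 pairwise win.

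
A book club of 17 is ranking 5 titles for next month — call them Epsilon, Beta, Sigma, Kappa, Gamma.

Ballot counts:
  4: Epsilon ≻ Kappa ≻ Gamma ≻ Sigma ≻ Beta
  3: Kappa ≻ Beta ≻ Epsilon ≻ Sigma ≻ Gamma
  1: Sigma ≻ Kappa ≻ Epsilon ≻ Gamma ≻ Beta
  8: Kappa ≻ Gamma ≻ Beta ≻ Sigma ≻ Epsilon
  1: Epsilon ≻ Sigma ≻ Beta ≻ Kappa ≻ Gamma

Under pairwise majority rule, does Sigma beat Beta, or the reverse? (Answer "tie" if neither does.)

Beta

Ballots ranking Sigma above Beta: 4 + 1 + 1 = 6.
Ballots ranking Beta above Sigma: 17 − 6 = 11.
Beta wins the head-to-head 11–6.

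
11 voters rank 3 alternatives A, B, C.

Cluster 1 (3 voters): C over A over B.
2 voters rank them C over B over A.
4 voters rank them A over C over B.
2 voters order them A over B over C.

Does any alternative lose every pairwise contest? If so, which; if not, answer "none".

B

Head-to-head results (11 voters):
A vs B: 3+4+2 = 9 for A, 2 for B — A by 9–2.
A vs C: 4+2 = 6 for A, 5 for C — A by 6–5.
B vs C: C, 9–2.
Only B has no wins; B is the Condorcet loser.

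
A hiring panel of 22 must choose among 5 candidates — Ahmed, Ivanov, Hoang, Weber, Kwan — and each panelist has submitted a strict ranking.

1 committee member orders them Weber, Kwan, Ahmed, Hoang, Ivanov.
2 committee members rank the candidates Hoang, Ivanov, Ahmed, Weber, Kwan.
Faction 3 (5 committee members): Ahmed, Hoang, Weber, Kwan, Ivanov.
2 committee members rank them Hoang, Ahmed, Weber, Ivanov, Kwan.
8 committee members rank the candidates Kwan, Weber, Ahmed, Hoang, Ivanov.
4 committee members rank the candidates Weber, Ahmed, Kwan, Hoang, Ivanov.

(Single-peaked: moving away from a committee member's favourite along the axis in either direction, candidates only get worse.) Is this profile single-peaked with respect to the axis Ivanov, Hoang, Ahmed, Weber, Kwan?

Axis positions: Ivanov=1, Hoang=2, Ahmed=3, Weber=4, Kwan=5.
Faction 1 (peak Weber at position 4): ranking walks positions 4-5-3-2-1, expanding outward from the peak — single-peaked.
Faction 2 (peak Hoang at position 2): ranking walks positions 2-1-3-4-5, expanding outward from the peak — single-peaked.
Faction 3 (peak Ahmed at position 3): ranking walks positions 3-2-4-5-1, expanding outward from the peak — single-peaked.
Faction 4 (peak Hoang at position 2): ranking walks positions 2-3-4-1-5, expanding outward from the peak — single-peaked.
Faction 5 (peak Kwan at position 5): ranking walks positions 5-4-3-2-1, expanding outward from the peak — single-peaked.
Faction 6 (peak Weber at position 4): ranking walks positions 4-3-5-2-1, expanding outward from the peak — single-peaked.
Every ranking is single-peaked on this axis.

yes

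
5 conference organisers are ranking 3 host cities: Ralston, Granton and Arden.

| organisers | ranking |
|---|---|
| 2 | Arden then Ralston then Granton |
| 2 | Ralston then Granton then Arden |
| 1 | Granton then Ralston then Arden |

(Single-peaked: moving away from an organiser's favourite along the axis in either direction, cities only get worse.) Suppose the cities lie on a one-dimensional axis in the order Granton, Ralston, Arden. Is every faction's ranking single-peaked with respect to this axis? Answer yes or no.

Axis positions: Granton=1, Ralston=2, Arden=3.
Faction 1 (peak Arden at position 3): ranking walks positions 3-2-1, expanding outward from the peak — single-peaked.
Faction 2 (peak Ralston at position 2): ranking walks positions 2-1-3, expanding outward from the peak — single-peaked.
Faction 3 (peak Granton at position 1): ranking walks positions 1-2-3, expanding outward from the peak — single-peaked.
Every ranking is single-peaked on this axis.

yes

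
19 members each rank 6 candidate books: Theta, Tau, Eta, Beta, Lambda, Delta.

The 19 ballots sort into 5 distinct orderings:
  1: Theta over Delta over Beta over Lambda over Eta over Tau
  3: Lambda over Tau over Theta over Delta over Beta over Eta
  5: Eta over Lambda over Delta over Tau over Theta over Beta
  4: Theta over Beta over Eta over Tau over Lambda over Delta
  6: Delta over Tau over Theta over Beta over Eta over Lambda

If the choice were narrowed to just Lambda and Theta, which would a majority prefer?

Theta

Ballots ranking Lambda above Theta: 3 + 5 = 8.
Ballots ranking Theta above Lambda: 19 − 8 = 11.
Theta wins the head-to-head 11–8.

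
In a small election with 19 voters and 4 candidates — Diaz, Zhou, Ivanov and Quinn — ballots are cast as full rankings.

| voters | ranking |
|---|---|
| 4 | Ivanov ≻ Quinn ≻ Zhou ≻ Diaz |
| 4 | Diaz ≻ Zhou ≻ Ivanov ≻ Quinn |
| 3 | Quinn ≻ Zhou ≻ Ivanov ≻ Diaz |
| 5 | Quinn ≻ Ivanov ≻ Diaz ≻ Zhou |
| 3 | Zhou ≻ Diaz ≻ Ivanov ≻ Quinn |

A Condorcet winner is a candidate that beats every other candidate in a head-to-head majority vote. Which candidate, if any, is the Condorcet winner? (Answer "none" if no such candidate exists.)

none

Check each pair by majority over 19 ballots:
Diaz–Zhou: Zhou 10–9.
Diaz vs Ivanov: Ivanov, 12–7.
Diaz vs Quinn: Quinn wins 12–7.
Zhou vs Ivanov: Zhou wins 10–9.
Zhou vs Quinn: Quinn, 12–7.
Ivanov–Quinn: Ivanov 11–8.
Every candidate loses at least once (Diaz loses to Zhou; Zhou loses to Quinn; Ivanov loses to Zhou; Quinn loses to Ivanov). The majority relation contains the cycle Zhou → Ivanov → Quinn → Zhou, so there is no Condorcet winner.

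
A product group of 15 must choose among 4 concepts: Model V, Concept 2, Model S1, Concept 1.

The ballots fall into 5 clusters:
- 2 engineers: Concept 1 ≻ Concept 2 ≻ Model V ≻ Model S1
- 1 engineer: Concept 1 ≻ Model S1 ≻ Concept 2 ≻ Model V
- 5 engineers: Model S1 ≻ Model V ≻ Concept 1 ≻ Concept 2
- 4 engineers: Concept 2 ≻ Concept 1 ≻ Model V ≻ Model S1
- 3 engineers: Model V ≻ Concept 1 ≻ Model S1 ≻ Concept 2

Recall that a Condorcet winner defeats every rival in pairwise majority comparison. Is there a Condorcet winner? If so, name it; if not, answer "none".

Model V

Check each pair by majority over 15 ballots:
Model V vs Concept 2: 5+3 = 8 for Model V, 7 for Concept 2 — Model V by 8–7.
Model V vs Model S1: Model V wins 9–6.
Model V vs Concept 1: Model V preferred on 5+3 = 8 ballots; Model V wins 8–7.
Concept 2 vs Model S1: 2+4 = 6 for Concept 2, 9 for Model S1 — Model S1 by 9–6.
Concept 2 vs Concept 1: 4 to 11, Concept 1.
Model S1 vs Concept 1: 5 for Model S1, 10 for Concept 1 — Concept 1 by 10–5.
Model V defeats every rival head-to-head and is the Condorcet winner.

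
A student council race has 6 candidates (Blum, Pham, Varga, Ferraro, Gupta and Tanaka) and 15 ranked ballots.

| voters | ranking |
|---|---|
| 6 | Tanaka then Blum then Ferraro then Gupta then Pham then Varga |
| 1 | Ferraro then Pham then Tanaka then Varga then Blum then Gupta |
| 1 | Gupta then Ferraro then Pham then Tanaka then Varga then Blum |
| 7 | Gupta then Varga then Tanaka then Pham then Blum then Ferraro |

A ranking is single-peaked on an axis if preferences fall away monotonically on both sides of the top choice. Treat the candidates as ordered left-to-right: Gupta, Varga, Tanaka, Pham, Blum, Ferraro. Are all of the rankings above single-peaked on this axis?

Axis positions: Gupta=1, Varga=2, Tanaka=3, Pham=4, Blum=5, Ferraro=6.
Bloc 1: ranking walks positions 3-5-6-1-4-2; Blum is ranked above Pham even though Pham lies between Blum and the peak Tanaka on the axis — preferences dip and rise again. Not single-peaked.
Bloc 2: ranking walks positions 6-4-3-2-5-1; Pham is ranked above Blum even though Blum lies between Pham and the peak Ferraro on the axis — preferences dip and rise again. Not single-peaked.
Bloc 3: ranking walks positions 1-6-4-3-2-5; Ferraro is ranked above Varga even though Varga lies between Ferraro and the peak Gupta on the axis — preferences dip and rise again. Not single-peaked.
Bloc 4 (peak Gupta at position 1): ranking walks positions 1-2-3-4-5-6, expanding outward from the peak — single-peaked.
Bloc 1 violates single-peakedness, so the profile is not single-peaked on this axis.

no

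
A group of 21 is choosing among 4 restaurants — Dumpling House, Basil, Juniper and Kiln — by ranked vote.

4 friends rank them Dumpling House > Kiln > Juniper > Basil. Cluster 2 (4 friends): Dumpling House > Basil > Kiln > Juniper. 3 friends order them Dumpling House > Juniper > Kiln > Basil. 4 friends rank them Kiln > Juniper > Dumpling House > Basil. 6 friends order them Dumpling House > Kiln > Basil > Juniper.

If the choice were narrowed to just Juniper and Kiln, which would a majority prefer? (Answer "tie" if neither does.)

Ballots ranking Juniper above Kiln: 3.
Ballots ranking Kiln above Juniper: 21 − 3 = 18.
Kiln wins the head-to-head 18–3.

Kiln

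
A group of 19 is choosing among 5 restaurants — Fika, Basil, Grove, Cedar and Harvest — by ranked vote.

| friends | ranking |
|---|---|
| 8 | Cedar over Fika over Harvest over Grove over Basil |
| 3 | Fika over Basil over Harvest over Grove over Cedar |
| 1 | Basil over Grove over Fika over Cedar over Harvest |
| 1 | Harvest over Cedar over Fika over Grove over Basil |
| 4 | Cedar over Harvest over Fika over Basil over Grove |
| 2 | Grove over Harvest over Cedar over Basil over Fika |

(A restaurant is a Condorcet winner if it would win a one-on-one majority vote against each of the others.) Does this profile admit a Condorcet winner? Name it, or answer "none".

Cedar

Head-to-head results (19 friends):
Fika vs Basil: Fika preferred on 8+3+1+4 = 16 ballots; Fika wins 16–3.
Fika vs Grove: Fika is ranked higher on 8+3+1+4 = 16 ballots, Grove on 3. Fika wins 16–3.
Fika vs Cedar: 3+1 = 4 for Fika, 15 for Cedar — Cedar by 15–4.
Fika vs Harvest: Fika preferred on 8+3+1 = 12 ballots; Fika wins 12–7.
Basil vs Grove: 8 to 11, Grove.
Basil vs Cedar: Basil preferred on 3+1 = 4 ballots; Cedar wins 15–4.
Basil vs Harvest: 4 to 15, Harvest.
Grove vs Cedar: 3+1+2 = 6 for Grove, 13 for Cedar — Cedar by 13–6.
Grove vs Harvest: Grove is ranked higher on 1+2 = 3 ballots, Harvest on 16. Harvest wins 16–3.
Cedar vs Harvest: 8+1+4 = 13 for Cedar, 6 for Harvest — Cedar by 13–6.
Only Cedar has no losses; Cedar is the Condorcet winner.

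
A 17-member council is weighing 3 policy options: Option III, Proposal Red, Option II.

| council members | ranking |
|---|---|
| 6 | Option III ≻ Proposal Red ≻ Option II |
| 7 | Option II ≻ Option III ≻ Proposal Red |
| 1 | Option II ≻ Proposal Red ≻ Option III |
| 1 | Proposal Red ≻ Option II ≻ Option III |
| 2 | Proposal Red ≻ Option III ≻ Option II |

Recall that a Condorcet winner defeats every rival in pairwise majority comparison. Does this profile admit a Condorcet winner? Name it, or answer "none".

Pairwise majorities:
Option III vs Proposal Red: Option III preferred on 6+7 = 13 ballots; Option III wins 13–4.
Option III vs Option II: 8 to 9, Option II.
Proposal Red vs Option II: Proposal Red preferred on 6+1+2 = 9 ballots; Proposal Red wins 9–8.
No option is unbeaten: Option III loses to Option II; Proposal Red loses to Option III; Option II loses to Proposal Red. In particular Option III > Proposal Red > Option II > Option III is a majority cycle — no Condorcet winner exists.

none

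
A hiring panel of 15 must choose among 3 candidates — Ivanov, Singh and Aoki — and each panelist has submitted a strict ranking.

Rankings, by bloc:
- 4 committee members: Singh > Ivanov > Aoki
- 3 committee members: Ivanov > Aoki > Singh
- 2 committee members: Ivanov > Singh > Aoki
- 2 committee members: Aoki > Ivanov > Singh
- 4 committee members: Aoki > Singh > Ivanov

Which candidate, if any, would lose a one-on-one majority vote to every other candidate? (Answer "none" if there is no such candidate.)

none

Pairwise majorities:
Ivanov vs Singh: 3+2+2 = 7 for Ivanov, 8 for Singh — Singh by 8–7.
Ivanov vs Aoki: 4+3+2 = 9 for Ivanov, 6 for Aoki — Ivanov by 9–6.
Singh vs Aoki: 4+2 = 6 for Singh, 9 for Aoki — Aoki by 9–6.
No candidate is winless: Ivanov beats Aoki; Singh beats Ivanov; Aoki beats Singh. There is no Condorcet loser.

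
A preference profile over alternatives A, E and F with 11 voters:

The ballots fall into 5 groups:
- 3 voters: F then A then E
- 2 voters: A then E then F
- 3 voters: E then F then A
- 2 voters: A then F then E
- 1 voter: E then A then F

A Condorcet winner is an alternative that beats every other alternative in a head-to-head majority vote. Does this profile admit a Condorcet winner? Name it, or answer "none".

none

Pairwise majorities:
A–E: A 7–4.
A–F: F 6–5.
E–F: E 6–5.
No alternative is unbeaten: A loses to F; E loses to A; F loses to E. In particular A → E → F → A is a majority cycle — no Condorcet winner exists.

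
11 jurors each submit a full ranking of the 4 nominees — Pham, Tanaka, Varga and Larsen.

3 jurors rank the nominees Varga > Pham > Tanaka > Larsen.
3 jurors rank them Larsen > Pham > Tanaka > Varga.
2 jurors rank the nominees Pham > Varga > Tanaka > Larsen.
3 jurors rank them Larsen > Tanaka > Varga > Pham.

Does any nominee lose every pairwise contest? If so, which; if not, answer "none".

Pairwise majorities:
Pham vs Tanaka: Pham is ranked higher on 3+3+2 = 8 ballots, Tanaka on 3. Pham wins 8–3.
Pham vs Varga: Pham is ranked higher on 3+2 = 5 ballots, Varga on 6. Varga wins 6–5.
Pham vs Larsen: 5 to 6, Larsen.
Tanaka–Varga: Tanaka 6–5.
Tanaka vs Larsen: Larsen, 6–5.
Varga vs Larsen: 3+2 = 5 for Varga, 6 for Larsen — Larsen by 6–5.
Each nominee has at least one pairwise win (Pham beats Tanaka; Tanaka beats Varga; Varga beats Pham; Larsen beats Pham) — no Condorcet loser.

none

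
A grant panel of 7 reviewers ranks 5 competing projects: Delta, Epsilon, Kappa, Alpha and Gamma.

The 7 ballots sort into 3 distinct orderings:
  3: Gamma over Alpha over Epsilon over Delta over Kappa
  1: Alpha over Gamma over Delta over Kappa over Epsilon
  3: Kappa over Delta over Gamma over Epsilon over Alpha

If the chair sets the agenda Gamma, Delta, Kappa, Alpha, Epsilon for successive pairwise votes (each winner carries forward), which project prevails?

Gamma

Round 1: Gamma vs Delta — 4–3, Gamma advances.
Round 2: Gamma vs Kappa — 4–3, Gamma advances.
Round 3: Gamma vs Alpha — 6–1, Gamma advances.
Round 4: Gamma vs Epsilon — 7–0, Gamma advances.
The agenda winner is Gamma.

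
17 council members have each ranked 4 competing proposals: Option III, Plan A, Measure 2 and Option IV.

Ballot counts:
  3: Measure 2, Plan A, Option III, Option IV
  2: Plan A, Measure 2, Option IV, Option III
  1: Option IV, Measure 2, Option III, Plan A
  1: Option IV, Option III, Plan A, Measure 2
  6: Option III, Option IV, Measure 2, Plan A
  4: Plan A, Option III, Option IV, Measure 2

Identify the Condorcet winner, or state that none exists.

Pairwise majorities:
Option III vs Plan A: Plan A, 9–8.
Option III vs Measure 2: Option III, 11–6.
Option III–Option IV: Option III 13–4.
Plan A vs Measure 2: Measure 2 wins 10–7.
Plan A vs Option IV: Plan A, 9–8.
Measure 2–Option IV: Option IV 12–5.
Each option drops at least one matchup (Option III loses to Plan A; Plan A loses to Measure 2; Measure 2 loses to Option III; Option IV loses to Option III); the cycle Option III beats Measure 2 beats Plan A beats Option III rules out a Condorcet winner.

none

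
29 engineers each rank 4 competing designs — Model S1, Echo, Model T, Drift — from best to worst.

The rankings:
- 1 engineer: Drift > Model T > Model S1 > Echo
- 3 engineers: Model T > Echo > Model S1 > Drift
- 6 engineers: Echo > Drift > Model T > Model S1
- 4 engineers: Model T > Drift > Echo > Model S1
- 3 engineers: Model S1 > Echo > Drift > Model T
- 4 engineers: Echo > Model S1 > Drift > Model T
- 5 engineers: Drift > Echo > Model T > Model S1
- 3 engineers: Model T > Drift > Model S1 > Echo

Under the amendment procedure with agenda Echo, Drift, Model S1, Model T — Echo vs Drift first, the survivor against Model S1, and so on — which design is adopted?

Round 1: Echo vs Drift — 16–13, Echo advances.
Round 2: Echo vs Model S1 — 22–7, Echo advances.
Round 3: Echo vs Model T — 18–11, Echo advances.
The agenda winner is Echo.

Echo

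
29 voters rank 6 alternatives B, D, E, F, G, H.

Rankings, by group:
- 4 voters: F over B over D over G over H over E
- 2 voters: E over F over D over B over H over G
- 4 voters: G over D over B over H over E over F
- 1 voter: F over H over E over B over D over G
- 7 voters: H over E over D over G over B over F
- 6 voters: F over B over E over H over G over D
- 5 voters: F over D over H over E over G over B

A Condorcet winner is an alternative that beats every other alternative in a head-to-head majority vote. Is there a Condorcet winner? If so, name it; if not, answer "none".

F

Check each pair by majority over 29 ballots:
B vs D: B is ranked higher on 4+1+6 = 11 ballots, D on 18. D wins 18–11.
B vs E: B preferred on 4+4+6 = 14 ballots; E wins 15–14.
B vs F: 4+7 = 11 for B, 18 for F — F by 18–11.
B vs G: 4+2+1+6 = 13 for B, 16 for G — G by 16–13.
B vs H: B preferred on 4+2+4+6 = 16 ballots; B wins 16–13.
D vs E: 4+4+5 = 13 for D, 16 for E — E by 16–13.
D vs F: D is ranked higher on 4+7 = 11 ballots, F on 18. F wins 18–11.
D vs G: D is ranked higher on 4+2+1+7+5 = 19 ballots, G on 10. D wins 19–10.
D vs H: D is ranked higher on 4+2+4+5 = 15 ballots, H on 14. D wins 15–14.
E vs F: E is ranked higher on 2+4+7 = 13 ballots, F on 16. F wins 16–13.
E vs G: 2+1+7+6+5 = 21 for E, 8 for G — E by 21–8.
E vs H: 8 to 21, H.
F vs G: 4+2+1+6+5 = 18 for F, 11 for G — F by 18–11.
F vs H: 18 to 11, F.
G vs H: 4+4 = 8 for G, 21 for H — H by 21–8.
F wins every pairwise contest, so F is the Condorcet winner.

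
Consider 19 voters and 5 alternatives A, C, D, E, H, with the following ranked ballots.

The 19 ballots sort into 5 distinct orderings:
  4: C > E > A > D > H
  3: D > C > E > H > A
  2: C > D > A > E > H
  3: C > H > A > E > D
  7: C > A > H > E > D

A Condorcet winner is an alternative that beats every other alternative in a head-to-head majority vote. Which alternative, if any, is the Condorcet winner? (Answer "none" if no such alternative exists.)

Check each pair by majority over 19 ballots:
A vs C: A is ranked higher on 0 ballots, C on 19. C wins 19–0.
A vs D: 14 to 5, A.
A vs E: 2+3+7 = 12 for A, 7 for E — A by 12–7.
A vs H: 13 to 6, A.
C vs D: 16 to 3, C.
C vs E: C is ranked higher on 4+3+2+3+7 = 19 ballots, E on 0. C wins 19–0.
C vs H: 19 to 0, C.
D vs E: 3+2 = 5 for D, 14 for E — E by 14–5.
D vs H: D is ranked higher on 4+3+2 = 9 ballots, H on 10. H wins 10–9.
E vs H: 4+3+2 = 9 for E, 10 for H — H by 10–9.
C defeats every rival head-to-head and is the Condorcet winner.

C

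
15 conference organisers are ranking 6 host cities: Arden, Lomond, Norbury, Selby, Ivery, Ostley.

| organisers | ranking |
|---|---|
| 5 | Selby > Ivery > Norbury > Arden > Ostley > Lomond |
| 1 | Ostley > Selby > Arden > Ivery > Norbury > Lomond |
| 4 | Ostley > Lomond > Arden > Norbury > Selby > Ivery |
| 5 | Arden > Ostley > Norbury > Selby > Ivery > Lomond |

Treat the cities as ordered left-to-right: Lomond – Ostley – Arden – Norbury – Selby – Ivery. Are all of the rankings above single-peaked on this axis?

Axis positions: Lomond=1, Ostley=2, Arden=3, Norbury=4, Selby=5, Ivery=6.
Ballot type 1 (peak Selby at position 5): ranking walks positions 5-6-4-3-2-1, expanding outward from the peak — single-peaked.
Ballot type 2: ranking walks positions 2-5-3-6-4-1; Selby is ranked above Arden even though Arden lies between Selby and the peak Ostley on the axis — preferences dip and rise again. Not single-peaked.
Ballot type 3 (peak Ostley at position 2): ranking walks positions 2-1-3-4-5-6, expanding outward from the peak — single-peaked.
Ballot type 4 (peak Arden at position 3): ranking walks positions 3-2-4-5-6-1, expanding outward from the peak — single-peaked.
Ballot type 2 violates single-peakedness, so the profile is not single-peaked on this axis.

no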